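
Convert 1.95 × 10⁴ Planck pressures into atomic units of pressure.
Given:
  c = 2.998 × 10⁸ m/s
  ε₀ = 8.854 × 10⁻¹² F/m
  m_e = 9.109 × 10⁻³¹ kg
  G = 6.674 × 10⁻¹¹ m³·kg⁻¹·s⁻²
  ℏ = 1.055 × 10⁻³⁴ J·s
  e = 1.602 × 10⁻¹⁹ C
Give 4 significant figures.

Planck pressure: p_P = c⁷/(ℏG²) = 4.632 × 10¹¹³ Pa
atomic unit of pressure: P_au = E_h/a₀³ = m_e⁴e¹⁰/((4πε₀)⁵ℏ⁸) = 2.929 × 10¹³ Pa
1.95 × 10⁴ × 4.632 × 10¹¹³ / 2.929 × 10¹³ = 3.084 × 10¹⁰⁴

3.084 × 10¹⁰⁴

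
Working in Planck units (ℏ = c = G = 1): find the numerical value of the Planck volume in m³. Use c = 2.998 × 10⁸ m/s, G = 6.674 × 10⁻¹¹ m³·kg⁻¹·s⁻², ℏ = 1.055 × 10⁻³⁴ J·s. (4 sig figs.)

From ℏ = c = G = 1 the volume scale is V_P = (ℏG/c³)^(3/2).
  = √(1.784 × 10⁻²⁰⁹)
  = 4.224 × 10⁻¹⁰⁵ m³

4.224 × 10⁻¹⁰⁵ m³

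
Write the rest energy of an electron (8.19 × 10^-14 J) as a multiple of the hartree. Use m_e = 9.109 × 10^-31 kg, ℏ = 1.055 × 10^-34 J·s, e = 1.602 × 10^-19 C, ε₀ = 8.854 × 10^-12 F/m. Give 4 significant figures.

hartree: E_h = m_e e⁴/(4πε₀ℏ)² = 4.354 × 10^-18 J.
8.19 × 10^-14 / 4.354 × 10^-18 = 1.881 × 10^4

1.881 × 10^4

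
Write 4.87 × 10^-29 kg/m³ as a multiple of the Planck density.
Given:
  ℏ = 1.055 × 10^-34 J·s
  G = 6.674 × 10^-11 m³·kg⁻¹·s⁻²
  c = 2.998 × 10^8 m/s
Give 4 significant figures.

Planck density: ρ_P = c⁵/(ℏG²) = 5.154 × 10^96 kg/m³.
4.87 × 10^-29 / 5.154 × 10^96 = 9.449 × 10^-126

9.449 × 10^-126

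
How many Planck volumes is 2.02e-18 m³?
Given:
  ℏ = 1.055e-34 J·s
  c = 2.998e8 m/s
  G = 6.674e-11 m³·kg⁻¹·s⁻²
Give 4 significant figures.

Planck volume: V_P = (ℏG/c³)^(3/2) = 4.224e-105 m³.
2.02e-18 / 4.224e-105 = 4.782e86

4.782e86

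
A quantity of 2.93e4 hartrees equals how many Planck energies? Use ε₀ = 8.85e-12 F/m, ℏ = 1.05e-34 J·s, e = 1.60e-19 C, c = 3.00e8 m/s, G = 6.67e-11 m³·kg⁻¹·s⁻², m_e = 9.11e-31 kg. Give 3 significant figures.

hartree: E_h = m_e e⁴/(4πε₀ℏ)² = 4.38e-18 J
Planck energy: E_P = √(ℏc⁵/G) = 1.96e9 J
2.93e4 × 4.38e-18 / 1.96e9 = 6.56e-23

6.56e-23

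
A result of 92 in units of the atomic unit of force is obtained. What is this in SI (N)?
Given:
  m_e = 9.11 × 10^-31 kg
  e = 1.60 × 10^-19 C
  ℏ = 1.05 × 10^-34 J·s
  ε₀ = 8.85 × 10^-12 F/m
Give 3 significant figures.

7.66 × 10^-6 N

One atomic unit of force: F_au = E_h/a₀ = m_e²e⁶/((4πε₀)³ℏ⁴) = 8.33 × 10^-8 N.
92 × 8.33 × 10^-8 N = 7.66 × 10^-6 N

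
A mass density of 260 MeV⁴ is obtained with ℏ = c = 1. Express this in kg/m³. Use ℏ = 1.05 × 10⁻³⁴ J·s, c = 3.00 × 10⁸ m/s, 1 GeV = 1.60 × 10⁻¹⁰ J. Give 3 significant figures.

Mass density is [E]/(c²[L]³) = [E]⁴/(ℏ³c⁵).
1 GeV⁴ → 1/(ℏ³c⁵) × (1 GeV in J)⁴ = 2.33 × 10²⁰ kg/m³.
Convert the energy scale: 260 MeV⁴ = 2.60 × 10⁻¹⁰ GeV⁴.
Result: 2.60 × 10⁻¹⁰ × 2.33 × 10²⁰ = 6.06 × 10¹⁰ kg/m³.

6.06 × 10¹⁰ kg/m³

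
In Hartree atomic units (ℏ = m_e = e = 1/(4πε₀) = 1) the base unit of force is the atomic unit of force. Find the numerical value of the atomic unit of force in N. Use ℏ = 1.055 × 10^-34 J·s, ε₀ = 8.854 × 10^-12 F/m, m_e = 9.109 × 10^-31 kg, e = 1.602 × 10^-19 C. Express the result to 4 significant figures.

F_au = E_h/a₀ = m_e²e⁶/((4πε₀)³ℏ⁴)
E_h = 4.354 × 10^-18 J
a₀ = 5.297 × 10^-11 m
E_h/a₀ = 8.220 × 10^-8 N

8.220 × 10^-8 N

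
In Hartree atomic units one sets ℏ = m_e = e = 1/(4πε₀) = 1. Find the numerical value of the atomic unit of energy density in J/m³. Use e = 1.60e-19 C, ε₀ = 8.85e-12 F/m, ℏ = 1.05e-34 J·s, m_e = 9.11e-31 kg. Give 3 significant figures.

3.01e13 J/m³

u_au = E_h/a₀³ = m_e⁴e¹⁰/((4πε₀)⁵ℏ⁸)
E_h = 4.38e-18 J
a₀ = 5.26e-11 m
E_h/a₀³ = 3.01e13 J/m³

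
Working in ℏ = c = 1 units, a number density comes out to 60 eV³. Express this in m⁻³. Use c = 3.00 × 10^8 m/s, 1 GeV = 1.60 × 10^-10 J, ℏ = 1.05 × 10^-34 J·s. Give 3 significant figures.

7.86 × 10^21 m⁻³

Number density is [L]⁻³ = [E]³/(ℏc)³.
1 GeV³ → 1/(ℏc)³ × (1 GeV in J)³ = 1.31 × 10^47 m⁻³.
Convert the energy scale: 60 eV³ = 6.00 × 10^-26 GeV³.
Result: 6.00 × 10^-26 × 1.31 × 10^47 = 7.86 × 10^21 m⁻³.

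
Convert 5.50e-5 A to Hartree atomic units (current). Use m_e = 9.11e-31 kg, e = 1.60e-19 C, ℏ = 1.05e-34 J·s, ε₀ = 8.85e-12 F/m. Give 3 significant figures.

8.24e-3

atomic unit of electric current: I_au = e E_h/ℏ = m_e e⁵/((4πε₀)²ℏ³) = 6.67e-3 A.
5.50e-5 / 6.67e-3 = 8.24e-3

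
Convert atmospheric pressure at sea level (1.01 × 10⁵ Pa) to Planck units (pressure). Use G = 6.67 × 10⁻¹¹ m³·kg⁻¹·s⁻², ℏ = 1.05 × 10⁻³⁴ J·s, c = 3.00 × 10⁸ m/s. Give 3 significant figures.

Planck pressure: p_P = c⁷/(ℏG²) = 4.68 × 10¹¹³ Pa.
1.01 × 10⁵ / 4.68 × 10¹¹³ = 2.16 × 10⁻¹⁰⁹

2.16 × 10⁻¹⁰⁹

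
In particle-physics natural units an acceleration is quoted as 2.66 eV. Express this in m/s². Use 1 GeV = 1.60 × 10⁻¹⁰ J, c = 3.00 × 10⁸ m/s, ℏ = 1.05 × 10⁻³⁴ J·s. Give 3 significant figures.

Acceleration is [L]/[T]² = c·[E]/ℏ.
1 GeV → c/ℏ × (1 GeV in J) = 4.57 × 10³² m/s².
Convert the energy scale: 2.66 eV = 2.66 × 10⁻⁹ GeV.
Result: 2.66 × 10⁻⁹ × 4.57 × 10³² = 1.22 × 10²⁴ m/s².

1.22 × 10²⁴ m/s²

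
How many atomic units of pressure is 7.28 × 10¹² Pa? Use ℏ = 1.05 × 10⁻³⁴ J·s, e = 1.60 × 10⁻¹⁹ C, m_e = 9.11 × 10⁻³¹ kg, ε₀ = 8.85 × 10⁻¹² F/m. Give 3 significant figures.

atomic unit of pressure: P_au = E_h/a₀³ = m_e⁴e¹⁰/((4πε₀)⁵ℏ⁸) = 3.01 × 10¹³ Pa.
7.28 × 10¹² / 3.01 × 10¹³ = 0.242

0.242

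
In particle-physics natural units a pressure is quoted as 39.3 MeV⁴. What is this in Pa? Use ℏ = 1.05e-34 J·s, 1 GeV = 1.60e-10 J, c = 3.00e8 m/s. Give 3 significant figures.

Pressure is [E]/[L]³ = [E]⁴/(ℏc)³.
1 GeV⁴ → 1/(ℏc)³ × (1 GeV in J)⁴ = 2.10e37 Pa.
Convert the energy scale: 39.3 MeV⁴ = 3.93e-11 GeV⁴.
Result: 3.93e-11 × 2.10e37 = 8.24e26 Pa.

8.24e26 Pa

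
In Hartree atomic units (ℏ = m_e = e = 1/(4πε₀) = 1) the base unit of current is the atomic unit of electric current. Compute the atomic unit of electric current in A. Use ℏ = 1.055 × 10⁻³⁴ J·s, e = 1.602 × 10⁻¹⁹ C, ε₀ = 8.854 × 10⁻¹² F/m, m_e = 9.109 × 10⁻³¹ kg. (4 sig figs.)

6.612 × 10⁻³ A

I_au = e E_h/ℏ = m_e e⁵/((4πε₀)²ℏ³)
E_h = 4.354 × 10⁻¹⁸ J
e·E_h/ℏ = 6.612 × 10⁻³ A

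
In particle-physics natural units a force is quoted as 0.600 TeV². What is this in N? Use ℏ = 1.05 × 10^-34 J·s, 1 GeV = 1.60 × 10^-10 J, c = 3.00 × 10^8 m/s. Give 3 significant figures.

4.88 × 10^11 N

Force is [E]/[L] = [E]²/(ℏc); restore (ℏc)⁻¹.
1 GeV² → 1/(ℏc) × (1 GeV in J)² = 8.13 × 10^5 N.
Convert the energy scale: 0.600 TeV² = 6.00 × 10^5 GeV².
Result: 6.00 × 10^5 × 8.13 × 10^5 = 4.88 × 10^11 N.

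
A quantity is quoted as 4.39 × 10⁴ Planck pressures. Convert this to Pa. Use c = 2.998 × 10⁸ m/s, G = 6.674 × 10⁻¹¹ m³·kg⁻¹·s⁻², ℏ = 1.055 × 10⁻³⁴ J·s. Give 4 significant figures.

2.034 × 10¹¹⁸ Pa

One Planck pressure: p_P = c⁷/(ℏG²) = 4.632 × 10¹¹³ Pa.
4.39 × 10⁴ × 4.632 × 10¹¹³ Pa = 2.034 × 10¹¹⁸ Pa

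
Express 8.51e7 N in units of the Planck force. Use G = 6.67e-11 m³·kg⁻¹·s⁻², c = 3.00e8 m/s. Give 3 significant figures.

7.01e-37

Planck force: F_P = c⁴/G = 1.21e44 N.
8.51e7 / 1.21e44 = 7.01e-37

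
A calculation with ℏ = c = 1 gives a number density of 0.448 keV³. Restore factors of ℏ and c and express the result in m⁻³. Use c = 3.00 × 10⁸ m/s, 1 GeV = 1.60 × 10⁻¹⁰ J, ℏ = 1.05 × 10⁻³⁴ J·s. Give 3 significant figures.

5.87 × 10²⁸ m⁻³

Number density is [L]⁻³ = [E]³/(ℏc)³.
1 GeV³ → 1/(ℏc)³ × (1 GeV in J)³ = 1.31 × 10⁴⁷ m⁻³.
Convert the energy scale: 0.448 keV³ = 4.48 × 10⁻¹⁹ GeV³.
Result: 4.48 × 10⁻¹⁹ × 1.31 × 10⁴⁷ = 5.87 × 10²⁸ m⁻³.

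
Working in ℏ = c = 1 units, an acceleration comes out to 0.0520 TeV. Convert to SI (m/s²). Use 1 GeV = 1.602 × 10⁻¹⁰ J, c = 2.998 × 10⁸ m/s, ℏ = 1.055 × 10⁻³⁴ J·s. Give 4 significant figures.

Acceleration is [L]/[T]² = c·[E]/ℏ.
1 GeV → c/ℏ × (1 GeV in J) = 4.552 × 10³² m/s².
Convert the energy scale: 0.0520 TeV = 52 GeV.
Result: 52 × 4.552 × 10³² = 2.367 × 10³⁴ m/s².

2.367 × 10³⁴ m/s²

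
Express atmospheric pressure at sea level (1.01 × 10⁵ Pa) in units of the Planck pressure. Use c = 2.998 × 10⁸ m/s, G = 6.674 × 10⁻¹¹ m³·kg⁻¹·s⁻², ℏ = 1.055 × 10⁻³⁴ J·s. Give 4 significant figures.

2.180 × 10⁻¹⁰⁹

Planck pressure: p_P = c⁷/(ℏG²) = 4.632 × 10¹¹³ Pa.
1.01 × 10⁵ / 4.632 × 10¹¹³ = 2.180 × 10⁻¹⁰⁹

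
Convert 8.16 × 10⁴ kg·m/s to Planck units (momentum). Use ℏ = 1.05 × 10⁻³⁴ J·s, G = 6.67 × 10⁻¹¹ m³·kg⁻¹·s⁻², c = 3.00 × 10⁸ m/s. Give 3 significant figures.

Planck momentum: p_P = √(ℏc³/G) = 6.52 kg·m/s.
8.16 × 10⁴ / 6.52 = 1.25 × 10⁴

1.25 × 10⁴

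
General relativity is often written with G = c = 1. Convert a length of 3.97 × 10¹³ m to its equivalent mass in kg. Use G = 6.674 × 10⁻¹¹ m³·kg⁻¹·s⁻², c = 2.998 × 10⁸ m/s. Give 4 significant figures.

Length → mass via c²/G.
3.97 × 10¹³ m × (c²/G) = 5.346 × 10⁴⁰ kg

5.346 × 10⁴⁰ kg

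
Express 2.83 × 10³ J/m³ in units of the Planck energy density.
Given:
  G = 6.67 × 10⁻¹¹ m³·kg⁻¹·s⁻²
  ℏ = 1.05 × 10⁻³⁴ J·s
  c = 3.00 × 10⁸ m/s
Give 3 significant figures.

6.04 × 10⁻¹¹¹

Planck energy density: u_P = c⁷/(ℏG²) = 4.68 × 10¹¹³ J/m³.
2.83 × 10³ / 4.68 × 10¹¹³ = 6.04 × 10⁻¹¹¹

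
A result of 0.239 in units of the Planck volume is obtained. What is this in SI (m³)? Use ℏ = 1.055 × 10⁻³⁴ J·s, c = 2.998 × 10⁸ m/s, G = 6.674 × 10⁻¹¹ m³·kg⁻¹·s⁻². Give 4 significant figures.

One Planck volume: V_P = (ℏG/c³)^(3/2) = 4.224 × 10⁻¹⁰⁵ m³.
0.239 × 4.224 × 10⁻¹⁰⁵ m³ = 1.010 × 10⁻¹⁰⁵ m³

1.010 × 10⁻¹⁰⁵ m³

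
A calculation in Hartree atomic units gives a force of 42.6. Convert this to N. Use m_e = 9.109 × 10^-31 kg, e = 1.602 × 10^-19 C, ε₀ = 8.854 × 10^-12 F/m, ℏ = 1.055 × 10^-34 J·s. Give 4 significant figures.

One atomic unit of force: F_au = E_h/a₀ = m_e²e⁶/((4πε₀)³ℏ⁴) = 8.220 × 10^-8 N.
42.6 × 8.220 × 10^-8 N = 3.502 × 10^-6 N

3.502 × 10^-6 N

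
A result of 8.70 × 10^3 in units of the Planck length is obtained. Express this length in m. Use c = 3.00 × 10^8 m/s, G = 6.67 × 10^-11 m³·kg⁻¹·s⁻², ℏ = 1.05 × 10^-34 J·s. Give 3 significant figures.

1.40 × 10^-31 m

One Planck length: ℓ_P = √(ℏG/c³) = 1.61 × 10^-35 m.
8.70 × 10^3 × 1.61 × 10^-35 m = 1.40 × 10^-31 m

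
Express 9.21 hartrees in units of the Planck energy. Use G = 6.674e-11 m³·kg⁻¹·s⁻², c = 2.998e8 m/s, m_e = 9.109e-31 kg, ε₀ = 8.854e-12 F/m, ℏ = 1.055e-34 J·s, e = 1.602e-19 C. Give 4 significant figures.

hartree: E_h = m_e e⁴/(4πε₀ℏ)² = 4.354e-18 J
Planck energy: E_P = √(ℏc⁵/G) = 1.957e9 J
9.21 × 4.354e-18 / 1.957e9 = 2.050e-26

2.050e-26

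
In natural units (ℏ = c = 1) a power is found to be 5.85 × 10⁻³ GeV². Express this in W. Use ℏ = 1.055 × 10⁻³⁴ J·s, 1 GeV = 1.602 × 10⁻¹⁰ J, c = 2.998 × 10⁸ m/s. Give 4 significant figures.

1.423 × 10¹² W

Power is [E]/[T] = [E]²/ℏ.
1 GeV² → 1/ℏ × (1 GeV in J)² = 2.433 × 10¹⁴ W.
Result: 5.85 × 10⁻³ × 2.433 × 10¹⁴ = 1.423 × 10¹² W.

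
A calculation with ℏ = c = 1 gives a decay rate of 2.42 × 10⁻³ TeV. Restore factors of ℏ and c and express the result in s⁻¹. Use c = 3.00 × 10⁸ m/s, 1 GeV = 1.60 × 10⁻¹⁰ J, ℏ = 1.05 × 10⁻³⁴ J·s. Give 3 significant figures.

A rate is [E]/ℏ; divide by ℏ.
1 GeV → 1/ℏ × (1 GeV in J) = 1.52 × 10²⁴ s⁻¹.
Convert the energy scale: 2.42 × 10⁻³ TeV = 2.42 GeV.
Result: 2.42 × 1.52 × 10²⁴ = 3.69 × 10²⁴ s⁻¹.

3.69 × 10²⁴ s⁻¹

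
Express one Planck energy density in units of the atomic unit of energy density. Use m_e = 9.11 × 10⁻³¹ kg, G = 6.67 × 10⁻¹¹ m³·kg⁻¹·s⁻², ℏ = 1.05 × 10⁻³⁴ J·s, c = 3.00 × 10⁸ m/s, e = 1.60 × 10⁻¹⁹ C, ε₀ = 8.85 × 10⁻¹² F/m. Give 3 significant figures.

Planck energy density: u_P = c⁷/(ℏG²) = 4.68 × 10¹¹³ J/m³
atomic unit of energy density: u_au = E_h/a₀³ = m_e⁴e¹⁰/((4πε₀)⁵ℏ⁸) = 3.01 × 10¹³ J/m³
ratio = 4.68 × 10¹¹³ / 3.01 × 10¹³ = 1.55 × 10¹⁰⁰

1.55 × 10¹⁰⁰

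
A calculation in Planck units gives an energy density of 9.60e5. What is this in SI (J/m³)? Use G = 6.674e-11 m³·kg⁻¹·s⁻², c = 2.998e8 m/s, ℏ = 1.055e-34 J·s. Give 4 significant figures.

One Planck energy density: u_P = c⁷/(ℏG²) = 4.632e113 J/m³.
9.60e5 × 4.632e113 J/m³ = 4.447e119 J/m³

4.447e119 J/m³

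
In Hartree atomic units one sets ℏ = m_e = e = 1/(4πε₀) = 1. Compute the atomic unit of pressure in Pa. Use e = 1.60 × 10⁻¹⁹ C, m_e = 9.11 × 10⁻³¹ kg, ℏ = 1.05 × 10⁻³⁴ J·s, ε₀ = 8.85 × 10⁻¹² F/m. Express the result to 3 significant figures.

P_au = E_h/a₀³ = m_e⁴e¹⁰/((4πε₀)⁵ℏ⁸)
E_h = 4.38 × 10⁻¹⁸ J
a₀ = 5.26 × 10⁻¹¹ m
E_h/a₀³ = 3.01 × 10¹³ Pa

3.01 × 10¹³ Pa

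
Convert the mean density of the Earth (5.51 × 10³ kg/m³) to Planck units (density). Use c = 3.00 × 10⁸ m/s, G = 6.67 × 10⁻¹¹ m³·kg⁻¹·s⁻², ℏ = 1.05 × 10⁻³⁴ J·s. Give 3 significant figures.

Planck density: ρ_P = c⁵/(ℏG²) = 5.20 × 10⁹⁶ kg/m³.
5.51 × 10³ / 5.20 × 10⁹⁶ = 1.06 × 10⁻⁹³

1.06 × 10⁻⁹³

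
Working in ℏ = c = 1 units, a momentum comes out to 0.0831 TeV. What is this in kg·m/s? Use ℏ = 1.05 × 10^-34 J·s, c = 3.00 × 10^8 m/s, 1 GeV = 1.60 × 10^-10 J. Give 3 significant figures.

Momentum is [E]/c; divide by c.
1 GeV → 1/c × (1 GeV in J) = 5.33 × 10^-19 kg·m/s.
Convert the energy scale: 0.0831 TeV = 83.1 GeV.
Result: 83.1 × 5.33 × 10^-19 = 4.43 × 10^-17 kg·m/s.

4.43 × 10^-17 kg·m/s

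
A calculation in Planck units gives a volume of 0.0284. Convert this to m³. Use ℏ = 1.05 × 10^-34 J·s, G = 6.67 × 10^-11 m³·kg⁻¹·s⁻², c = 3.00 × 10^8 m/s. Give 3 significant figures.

1.19 × 10^-106 m³

One Planck volume: V_P = (ℏG/c³)^(3/2) = 4.18 × 10^-105 m³.
0.0284 × 4.18 × 10^-105 m³ = 1.19 × 10^-106 m³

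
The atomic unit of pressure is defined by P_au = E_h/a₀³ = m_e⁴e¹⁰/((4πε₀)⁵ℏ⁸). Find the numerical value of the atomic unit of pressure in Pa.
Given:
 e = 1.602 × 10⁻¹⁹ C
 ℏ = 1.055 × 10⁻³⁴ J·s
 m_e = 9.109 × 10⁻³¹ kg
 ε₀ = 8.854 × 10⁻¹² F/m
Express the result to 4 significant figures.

2.929 × 10¹³ Pa

P_au = E_h/a₀³ = m_e⁴e¹⁰/((4πε₀)⁵ℏ⁸)
E_h = 4.354 × 10⁻¹⁸ J
a₀ = 5.297 × 10⁻¹¹ m
E_h/a₀³ = 2.929 × 10¹³ Pa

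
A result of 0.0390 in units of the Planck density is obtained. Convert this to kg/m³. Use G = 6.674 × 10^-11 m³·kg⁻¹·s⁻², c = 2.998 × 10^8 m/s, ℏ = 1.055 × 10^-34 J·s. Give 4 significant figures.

One Planck density: ρ_P = c⁵/(ℏG²) = 5.154 × 10^96 kg/m³.
0.0390 × 5.154 × 10^96 kg/m³ = 2.010 × 10^95 kg/m³

2.010 × 10^95 kg/m³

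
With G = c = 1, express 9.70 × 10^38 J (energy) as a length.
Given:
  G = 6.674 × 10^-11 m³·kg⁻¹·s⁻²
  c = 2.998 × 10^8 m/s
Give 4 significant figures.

Energy → length via G/c⁴.
9.70 × 10^38 J × (G/c⁴) = 8.014 × 10^-6 m

8.014 × 10^-6 m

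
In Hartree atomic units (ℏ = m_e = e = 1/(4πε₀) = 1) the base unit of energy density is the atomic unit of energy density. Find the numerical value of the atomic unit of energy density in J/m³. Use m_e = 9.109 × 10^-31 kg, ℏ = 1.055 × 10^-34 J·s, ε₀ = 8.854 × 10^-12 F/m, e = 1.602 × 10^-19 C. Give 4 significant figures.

u_au = E_h/a₀³ = m_e⁴e¹⁰/((4πε₀)⁵ℏ⁸)
E_h = 4.354 × 10^-18 J
a₀ = 5.297 × 10^-11 m
E_h/a₀³ = 2.929 × 10^13 J/m³

2.929 × 10^13 J/m³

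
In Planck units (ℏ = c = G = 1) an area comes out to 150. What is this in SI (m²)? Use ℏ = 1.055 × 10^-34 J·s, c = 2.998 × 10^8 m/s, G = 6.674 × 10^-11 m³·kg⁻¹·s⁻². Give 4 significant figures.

One Planck area: A_P = ℏG/c³ = 2.613 × 10^-70 m².
150 × 2.613 × 10^-70 m² = 3.920 × 10^-68 m²

3.920 × 10^-68 m²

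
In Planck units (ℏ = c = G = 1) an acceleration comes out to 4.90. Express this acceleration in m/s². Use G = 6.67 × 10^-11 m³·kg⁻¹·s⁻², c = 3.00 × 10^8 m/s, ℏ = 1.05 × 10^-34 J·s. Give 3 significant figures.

One Planck acceleration: a_P = √(c⁷/(ℏG)) = 5.59 × 10^51 m/s².
4.90 × 5.59 × 10^51 m/s² = 2.74 × 10^52 m/s²

2.74 × 10^52 m/s²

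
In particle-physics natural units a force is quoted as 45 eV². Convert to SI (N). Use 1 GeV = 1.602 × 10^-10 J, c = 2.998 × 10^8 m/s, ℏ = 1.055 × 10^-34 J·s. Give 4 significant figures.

Force is [E]/[L] = [E]²/(ℏc); restore (ℏc)⁻¹.
1 GeV² → 1/(ℏc) × (1 GeV in J)² = 8.114 × 10^5 N.
Convert the energy scale: 45 eV² = 4.50 × 10^-17 GeV².
Result: 4.50 × 10^-17 × 8.114 × 10^5 = 3.651 × 10^-11 N.

3.651 × 10^-11 N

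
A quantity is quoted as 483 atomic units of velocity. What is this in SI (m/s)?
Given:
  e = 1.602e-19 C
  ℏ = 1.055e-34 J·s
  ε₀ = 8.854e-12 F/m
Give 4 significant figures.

1.056e9 m/s

One atomic unit of velocity: v_au = e²/(4πε₀ℏ) = 2.186e6 m/s.
483 × 2.186e6 m/s = 1.056e9 m/s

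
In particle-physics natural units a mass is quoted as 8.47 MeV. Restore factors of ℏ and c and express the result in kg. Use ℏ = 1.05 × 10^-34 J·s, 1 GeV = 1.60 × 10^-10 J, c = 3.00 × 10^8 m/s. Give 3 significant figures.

Mass is [E]/c²; divide by c².
1 GeV → 1/c² × (1 GeV in J) = 1.78 × 10^-27 kg.
Convert the energy scale: 8.47 MeV = 8.47 × 10^-3 GeV.
Result: 8.47 × 10^-3 × 1.78 × 10^-27 = 1.51 × 10^-29 kg.

1.51 × 10^-29 kg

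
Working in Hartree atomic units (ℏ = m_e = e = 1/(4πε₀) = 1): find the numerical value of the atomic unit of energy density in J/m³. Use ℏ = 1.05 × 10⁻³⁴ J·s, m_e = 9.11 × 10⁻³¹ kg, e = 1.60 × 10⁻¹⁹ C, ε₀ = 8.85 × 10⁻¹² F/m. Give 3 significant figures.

Dimensional analysis gives u_au = E_h/a₀³ = m_e⁴e¹⁰/((4πε₀)⁵ℏ⁸).
E_h = 4.38 × 10⁻¹⁸ J
a₀ = 5.26 × 10⁻¹¹ m
E_h/a₀³ = 3.01 × 10¹³ J/m³

3.01 × 10¹³ J/m³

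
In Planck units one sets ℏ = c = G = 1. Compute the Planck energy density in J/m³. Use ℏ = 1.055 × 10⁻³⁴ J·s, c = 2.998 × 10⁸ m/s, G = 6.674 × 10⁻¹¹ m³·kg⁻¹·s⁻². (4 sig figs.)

4.632 × 10¹¹³ J/m³

u_P = c⁷/(ℏG²)
  = 2.177 × 10⁵⁹ / 4.699 × 10⁻⁵⁵
  = 4.632 × 10¹¹³ J/m³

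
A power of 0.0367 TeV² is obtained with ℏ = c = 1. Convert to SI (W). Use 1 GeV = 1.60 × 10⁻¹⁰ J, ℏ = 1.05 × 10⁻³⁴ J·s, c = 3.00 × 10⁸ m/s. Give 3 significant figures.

Power is [E]/[T] = [E]²/ℏ.
1 GeV² → 1/ℏ × (1 GeV in J)² = 2.44 × 10¹⁴ W.
Convert the energy scale: 0.0367 TeV² = 3.67 × 10⁴ GeV².
Result: 3.67 × 10⁴ × 2.44 × 10¹⁴ = 8.95 × 10¹⁸ W.

8.95 × 10¹⁸ W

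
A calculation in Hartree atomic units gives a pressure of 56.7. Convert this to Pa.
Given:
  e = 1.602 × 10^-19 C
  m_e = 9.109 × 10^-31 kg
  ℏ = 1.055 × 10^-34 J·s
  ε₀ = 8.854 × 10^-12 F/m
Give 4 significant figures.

1.661 × 10^15 Pa

One atomic unit of pressure: P_au = E_h/a₀³ = m_e⁴e¹⁰/((4πε₀)⁵ℏ⁸) = 2.929 × 10^13 Pa.
56.7 × 2.929 × 10^13 Pa = 1.661 × 10^15 Pa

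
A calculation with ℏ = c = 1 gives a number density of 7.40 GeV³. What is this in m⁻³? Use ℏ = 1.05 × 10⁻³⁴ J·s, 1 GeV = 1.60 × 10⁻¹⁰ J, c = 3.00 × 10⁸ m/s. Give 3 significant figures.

9.70 × 10⁴⁷ m⁻³

Number density is [L]⁻³ = [E]³/(ℏc)³.
1 GeV³ → 1/(ℏc)³ × (1 GeV in J)³ = 1.31 × 10⁴⁷ m⁻³.
Result: 7.40 × 1.31 × 10⁴⁷ = 9.70 × 10⁴⁷ m⁻³.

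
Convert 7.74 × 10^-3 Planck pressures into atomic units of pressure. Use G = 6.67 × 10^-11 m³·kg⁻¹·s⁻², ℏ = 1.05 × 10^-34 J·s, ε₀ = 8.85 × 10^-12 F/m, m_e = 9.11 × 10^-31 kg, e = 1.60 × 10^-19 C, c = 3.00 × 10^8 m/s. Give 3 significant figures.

1.20 × 10^98

Planck pressure: p_P = c⁷/(ℏG²) = 4.68 × 10^113 Pa
atomic unit of pressure: P_au = E_h/a₀³ = m_e⁴e¹⁰/((4πε₀)⁵ℏ⁸) = 3.01 × 10^13 Pa
7.74 × 10^-3 × 4.68 × 10^113 / 3.01 × 10^13 = 1.20 × 10^98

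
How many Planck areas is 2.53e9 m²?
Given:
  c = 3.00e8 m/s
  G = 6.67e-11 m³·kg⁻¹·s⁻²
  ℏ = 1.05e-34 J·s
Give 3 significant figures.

Planck area: A_P = ℏG/c³ = 2.59e-70 m².
2.53e9 / 2.59e-70 = 9.75e78

9.75e78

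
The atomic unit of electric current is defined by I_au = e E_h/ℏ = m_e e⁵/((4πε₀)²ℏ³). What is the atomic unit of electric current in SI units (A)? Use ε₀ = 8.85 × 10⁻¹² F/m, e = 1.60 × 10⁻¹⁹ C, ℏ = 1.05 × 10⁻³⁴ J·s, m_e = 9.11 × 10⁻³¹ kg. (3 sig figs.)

6.67 × 10⁻³ A

I_au = e E_h/ℏ = m_e e⁵/((4πε₀)²ℏ³)
E_h = 4.38 × 10⁻¹⁸ J
e·E_h/ℏ = 6.67 × 10⁻³ A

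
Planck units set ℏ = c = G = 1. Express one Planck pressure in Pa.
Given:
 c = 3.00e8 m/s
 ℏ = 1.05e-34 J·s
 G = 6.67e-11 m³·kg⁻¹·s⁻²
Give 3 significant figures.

4.68e113 Pa

Dimensional analysis gives p_P = c⁷/(ℏG²).
  = 2.19e59 / 4.67e-55
  = 4.68e113 Pa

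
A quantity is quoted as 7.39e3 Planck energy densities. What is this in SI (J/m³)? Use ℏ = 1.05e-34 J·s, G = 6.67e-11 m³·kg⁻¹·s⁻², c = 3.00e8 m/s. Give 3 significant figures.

One Planck energy density: u_P = c⁷/(ℏG²) = 4.68e113 J/m³.
7.39e3 × 4.68e113 J/m³ = 3.46e117 J/m³

3.46e117 J/m³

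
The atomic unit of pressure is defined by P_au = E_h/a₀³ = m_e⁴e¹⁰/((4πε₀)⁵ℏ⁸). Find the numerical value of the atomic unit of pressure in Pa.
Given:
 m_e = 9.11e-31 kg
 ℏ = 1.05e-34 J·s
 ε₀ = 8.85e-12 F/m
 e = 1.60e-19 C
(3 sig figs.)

3.01e13 Pa

P_au = E_h/a₀³ = m_e⁴e¹⁰/((4πε₀)⁵ℏ⁸)
E_h = 4.38e-18 J
a₀ = 5.26e-11 m
E_h/a₀³ = 3.01e13 Pa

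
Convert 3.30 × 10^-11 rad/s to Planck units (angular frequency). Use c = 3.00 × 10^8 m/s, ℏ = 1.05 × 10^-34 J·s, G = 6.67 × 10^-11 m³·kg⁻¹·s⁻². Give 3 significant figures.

Planck angular frequency: ω_P = √(c⁵/(ℏG)) = 1.86 × 10^43 rad/s.
3.30 × 10^-11 / 1.86 × 10^43 = 1.77 × 10^-54

1.77 × 10^-54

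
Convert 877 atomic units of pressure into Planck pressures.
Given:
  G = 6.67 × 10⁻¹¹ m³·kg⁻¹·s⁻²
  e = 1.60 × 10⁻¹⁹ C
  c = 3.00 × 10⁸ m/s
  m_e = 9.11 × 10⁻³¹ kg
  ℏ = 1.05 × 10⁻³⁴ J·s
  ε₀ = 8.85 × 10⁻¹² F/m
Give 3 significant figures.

5.64 × 10⁻⁹⁸

atomic unit of pressure: P_au = E_h/a₀³ = m_e⁴e¹⁰/((4πε₀)⁵ℏ⁸) = 3.01 × 10¹³ Pa
Planck pressure: p_P = c⁷/(ℏG²) = 4.68 × 10¹¹³ Pa
877 × 3.01 × 10¹³ / 4.68 × 10¹¹³ = 5.64 × 10⁻⁹⁸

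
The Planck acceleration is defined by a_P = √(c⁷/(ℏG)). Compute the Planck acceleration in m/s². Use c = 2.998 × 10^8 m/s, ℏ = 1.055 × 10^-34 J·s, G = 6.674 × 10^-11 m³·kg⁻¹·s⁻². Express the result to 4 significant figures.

a_P = √(c⁷/(ℏG))
  = √(3.092 × 10^103)
  = 5.560 × 10^51 m/s²

5.560 × 10^51 m/s²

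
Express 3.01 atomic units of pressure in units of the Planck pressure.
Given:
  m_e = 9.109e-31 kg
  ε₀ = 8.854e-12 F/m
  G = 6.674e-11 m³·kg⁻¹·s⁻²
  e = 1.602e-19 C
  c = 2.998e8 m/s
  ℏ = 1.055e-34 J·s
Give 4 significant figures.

atomic unit of pressure: P_au = E_h/a₀³ = m_e⁴e¹⁰/((4πε₀)⁵ℏ⁸) = 2.929e13 Pa
Planck pressure: p_P = c⁷/(ℏG²) = 4.632e113 Pa
3.01 × 2.929e13 / 4.632e113 = 1.903e-100

1.903e-100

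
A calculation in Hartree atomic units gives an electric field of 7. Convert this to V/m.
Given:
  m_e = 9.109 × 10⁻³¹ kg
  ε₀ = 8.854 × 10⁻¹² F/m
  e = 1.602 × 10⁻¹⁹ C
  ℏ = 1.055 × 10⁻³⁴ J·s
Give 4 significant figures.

3.592 × 10¹² V/m

One atomic unit of electric field: E_au = E_h/(e a₀) = m_e²e⁵/((4πε₀)³ℏ⁴) = 5.131 × 10¹¹ V/m.
7 × 5.131 × 10¹¹ V/m = 3.592 × 10¹² V/m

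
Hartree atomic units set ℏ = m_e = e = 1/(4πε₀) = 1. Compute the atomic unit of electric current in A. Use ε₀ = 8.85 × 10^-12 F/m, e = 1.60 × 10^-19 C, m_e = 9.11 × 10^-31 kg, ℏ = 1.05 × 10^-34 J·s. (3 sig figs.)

Dimensional analysis gives I_au = e E_h/ℏ = m_e e⁵/((4πε₀)²ℏ³).
E_h = 4.38 × 10^-18 J
e·E_h/ℏ = 6.67 × 10^-3 A

6.67 × 10^-3 A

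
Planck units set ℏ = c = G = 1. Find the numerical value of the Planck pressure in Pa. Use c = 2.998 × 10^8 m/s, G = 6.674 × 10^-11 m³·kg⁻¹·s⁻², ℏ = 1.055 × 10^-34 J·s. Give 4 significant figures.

From ℏ = c = G = 1 the pressure scale is p_P = c⁷/(ℏG²).
  = 2.177 × 10^59 / 4.699 × 10^-55
  = 4.632 × 10^113 Pa

4.632 × 10^113 Pa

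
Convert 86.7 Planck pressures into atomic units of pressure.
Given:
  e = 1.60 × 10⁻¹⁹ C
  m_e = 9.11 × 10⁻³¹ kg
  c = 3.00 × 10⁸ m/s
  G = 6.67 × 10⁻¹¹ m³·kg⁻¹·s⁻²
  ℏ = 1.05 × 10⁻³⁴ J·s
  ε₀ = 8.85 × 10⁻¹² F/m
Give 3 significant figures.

Planck pressure: p_P = c⁷/(ℏG²) = 4.68 × 10¹¹³ Pa
atomic unit of pressure: P_au = E_h/a₀³ = m_e⁴e¹⁰/((4πε₀)⁵ℏ⁸) = 3.01 × 10¹³ Pa
86.7 × 4.68 × 10¹¹³ / 3.01 × 10¹³ = 1.35 × 10¹⁰²

1.35 × 10¹⁰²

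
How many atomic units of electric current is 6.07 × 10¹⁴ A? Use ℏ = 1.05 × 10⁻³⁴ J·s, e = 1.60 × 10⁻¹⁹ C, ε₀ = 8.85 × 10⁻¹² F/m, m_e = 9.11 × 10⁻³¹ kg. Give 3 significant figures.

atomic unit of electric current: I_au = e E_h/ℏ = m_e e⁵/((4πε₀)²ℏ³) = 6.67 × 10⁻³ A.
6.07 × 10¹⁴ / 6.67 × 10⁻³ = 9.10 × 10¹⁶

9.10 × 10¹⁶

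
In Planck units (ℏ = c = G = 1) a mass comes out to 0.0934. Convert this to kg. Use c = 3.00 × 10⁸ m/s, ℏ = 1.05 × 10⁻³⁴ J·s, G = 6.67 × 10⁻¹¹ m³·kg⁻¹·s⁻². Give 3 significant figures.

2.03 × 10⁻⁹ kg

One Planck mass: m_P = √(ℏc/G) = 2.17 × 10⁻⁸ kg.
0.0934 × 2.17 × 10⁻⁸ kg = 2.03 × 10⁻⁹ kg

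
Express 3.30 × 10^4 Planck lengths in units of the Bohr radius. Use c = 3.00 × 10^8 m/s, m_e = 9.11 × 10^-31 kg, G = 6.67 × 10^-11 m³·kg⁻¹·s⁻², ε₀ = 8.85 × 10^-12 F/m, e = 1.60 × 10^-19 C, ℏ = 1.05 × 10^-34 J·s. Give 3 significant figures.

1.01 × 10^-20

Planck length: ℓ_P = √(ℏG/c³) = 1.61 × 10^-35 m
Bohr radius: a₀ = 4πε₀ℏ²/(m_e e²) = 5.26 × 10^-11 m
3.30 × 10^4 × 1.61 × 10^-35 / 5.26 × 10^-11 = 1.01 × 10^-20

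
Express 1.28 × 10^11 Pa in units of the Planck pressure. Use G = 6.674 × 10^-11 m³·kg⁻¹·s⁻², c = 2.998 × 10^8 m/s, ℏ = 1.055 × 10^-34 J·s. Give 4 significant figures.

2.763 × 10^-103

Planck pressure: p_P = c⁷/(ℏG²) = 4.632 × 10^113 Pa.
1.28 × 10^11 / 4.632 × 10^113 = 2.763 × 10^-103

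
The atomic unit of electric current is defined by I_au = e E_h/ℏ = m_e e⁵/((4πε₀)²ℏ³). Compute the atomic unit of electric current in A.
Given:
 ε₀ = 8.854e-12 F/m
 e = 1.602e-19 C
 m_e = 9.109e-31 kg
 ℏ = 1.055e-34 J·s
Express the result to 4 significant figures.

I_au = e E_h/ℏ = m_e e⁵/((4πε₀)²ℏ³)
E_h = 4.354e-18 J
e·E_h/ℏ = 6.612e-3 A

6.612e-3 A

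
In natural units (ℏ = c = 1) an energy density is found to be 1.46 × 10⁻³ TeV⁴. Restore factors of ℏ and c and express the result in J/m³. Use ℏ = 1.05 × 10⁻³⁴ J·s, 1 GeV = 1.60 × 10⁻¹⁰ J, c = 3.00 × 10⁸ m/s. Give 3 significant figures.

3.06 × 10⁴⁶ J/m³

[E]/[L]³ = [E]⁴/(ℏc)³; restore (ℏc)⁻³.
1 GeV⁴ → 1/(ℏc)³ × (1 GeV in J)⁴ = 2.10 × 10³⁷ J/m³.
Convert the energy scale: 1.46 × 10⁻³ TeV⁴ = 1.46 × 10⁹ GeV⁴.
Result: 1.46 × 10⁹ × 2.10 × 10³⁷ = 3.06 × 10⁴⁶ J/m³.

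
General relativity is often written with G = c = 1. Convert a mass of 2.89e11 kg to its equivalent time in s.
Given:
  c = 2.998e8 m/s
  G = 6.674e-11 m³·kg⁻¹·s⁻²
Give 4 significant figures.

7.158e-25 s

Mass → time via G/c³.
2.89e11 kg × (G/c³) = 7.158e-25 s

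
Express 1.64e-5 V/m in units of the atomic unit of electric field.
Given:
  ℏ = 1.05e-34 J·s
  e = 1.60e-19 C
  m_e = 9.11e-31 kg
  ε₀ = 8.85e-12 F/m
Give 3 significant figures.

atomic unit of electric field: E_au = E_h/(e a₀) = m_e²e⁵/((4πε₀)³ℏ⁴) = 5.20e11 V/m.
1.64e-5 / 5.20e11 = 3.15e-17

3.15e-17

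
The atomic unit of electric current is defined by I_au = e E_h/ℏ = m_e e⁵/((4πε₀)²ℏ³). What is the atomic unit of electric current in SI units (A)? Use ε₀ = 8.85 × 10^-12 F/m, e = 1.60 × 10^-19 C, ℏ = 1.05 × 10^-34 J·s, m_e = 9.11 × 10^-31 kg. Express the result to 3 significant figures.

I_au = e E_h/ℏ = m_e e⁵/((4πε₀)²ℏ³)
E_h = 4.38 × 10^-18 J
e·E_h/ℏ = 6.67 × 10^-3 A

6.67 × 10^-3 A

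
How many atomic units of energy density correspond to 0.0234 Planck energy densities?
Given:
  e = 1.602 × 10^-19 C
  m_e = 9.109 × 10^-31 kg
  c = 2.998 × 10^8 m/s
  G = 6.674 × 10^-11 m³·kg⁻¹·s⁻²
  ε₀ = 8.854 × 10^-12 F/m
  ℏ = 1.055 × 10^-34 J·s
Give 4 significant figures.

3.701 × 10^98

Planck energy density: u_P = c⁷/(ℏG²) = 4.632 × 10^113 J/m³
atomic unit of energy density: u_au = E_h/a₀³ = m_e⁴e¹⁰/((4πε₀)⁵ℏ⁸) = 2.929 × 10^13 J/m³
0.0234 × 4.632 × 10^113 / 2.929 × 10^13 = 3.701 × 10^98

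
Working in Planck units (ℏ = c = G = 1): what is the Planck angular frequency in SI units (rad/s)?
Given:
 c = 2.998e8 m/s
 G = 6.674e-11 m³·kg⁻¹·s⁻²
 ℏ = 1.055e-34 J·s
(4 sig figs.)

The unique combination of the constants set to 1 with dimensions of angular frequency is ω_P = √(c⁵/(ℏG)).
  = √(3.440e86)
  = 1.855e43 rad/s

1.855e43 rad/s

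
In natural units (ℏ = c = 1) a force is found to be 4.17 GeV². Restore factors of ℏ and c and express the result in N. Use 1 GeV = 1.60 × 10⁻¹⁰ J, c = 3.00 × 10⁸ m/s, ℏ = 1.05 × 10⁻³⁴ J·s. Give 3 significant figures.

Force is [E]/[L] = [E]²/(ℏc); restore (ℏc)⁻¹.
1 GeV² → 1/(ℏc) × (1 GeV in J)² = 8.13 × 10⁵ N.
Result: 4.17 × 8.13 × 10⁵ = 3.39 × 10⁶ N.

3.39 × 10⁶ N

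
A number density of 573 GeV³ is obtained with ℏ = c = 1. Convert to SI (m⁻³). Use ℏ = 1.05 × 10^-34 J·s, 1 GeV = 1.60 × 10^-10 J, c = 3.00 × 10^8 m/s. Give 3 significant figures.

Number density is [L]⁻³ = [E]³/(ℏc)³.
1 GeV³ → 1/(ℏc)³ × (1 GeV in J)³ = 1.31 × 10^47 m⁻³.
Result: 573 × 1.31 × 10^47 = 7.51 × 10^49 m⁻³.

7.51 × 10^49 m⁻³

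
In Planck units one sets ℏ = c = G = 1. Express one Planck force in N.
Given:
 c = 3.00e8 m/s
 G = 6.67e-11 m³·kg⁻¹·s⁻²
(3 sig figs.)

1.21e44 N

F_P = c⁴/G
  = 8.10e33 / 6.67e-11
  = 1.21e44 N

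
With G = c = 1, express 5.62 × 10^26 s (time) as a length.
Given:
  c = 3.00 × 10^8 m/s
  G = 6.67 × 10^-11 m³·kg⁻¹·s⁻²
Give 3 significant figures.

1.69 × 10^35 m

Time → length via c.
5.62 × 10^26 s × (c) = 1.69 × 10^35 m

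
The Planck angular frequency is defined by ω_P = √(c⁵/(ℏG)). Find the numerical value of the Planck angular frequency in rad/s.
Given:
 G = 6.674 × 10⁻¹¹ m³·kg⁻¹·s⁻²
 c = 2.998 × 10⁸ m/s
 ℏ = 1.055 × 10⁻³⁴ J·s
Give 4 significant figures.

1.855 × 10⁴³ rad/s

ω_P = √(c⁵/(ℏG))
  = √(3.440 × 10⁸⁶)
  = 1.855 × 10⁴³ rad/s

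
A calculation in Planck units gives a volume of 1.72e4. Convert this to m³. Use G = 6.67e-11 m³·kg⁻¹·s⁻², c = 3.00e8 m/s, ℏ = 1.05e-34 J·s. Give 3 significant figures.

One Planck volume: V_P = (ℏG/c³)^(3/2) = 4.18e-105 m³.
1.72e4 × 4.18e-105 m³ = 7.19e-101 m³

7.19e-101 m³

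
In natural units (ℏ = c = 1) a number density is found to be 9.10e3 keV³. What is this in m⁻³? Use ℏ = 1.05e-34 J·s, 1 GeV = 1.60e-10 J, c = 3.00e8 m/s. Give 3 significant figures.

1.19e33 m⁻³

Number density is [L]⁻³ = [E]³/(ℏc)³.
1 GeV³ → 1/(ℏc)³ × (1 GeV in J)³ = 1.31e47 m⁻³.
Convert the energy scale: 9.10e3 keV³ = 9.10e-15 GeV³.
Result: 9.10e-15 × 1.31e47 = 1.19e33 m⁻³.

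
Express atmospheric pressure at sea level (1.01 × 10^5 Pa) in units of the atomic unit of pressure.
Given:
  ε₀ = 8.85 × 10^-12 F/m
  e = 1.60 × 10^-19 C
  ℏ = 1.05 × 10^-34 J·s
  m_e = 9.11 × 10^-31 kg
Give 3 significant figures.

3.35 × 10^-9

atomic unit of pressure: P_au = E_h/a₀³ = m_e⁴e¹⁰/((4πε₀)⁵ℏ⁸) = 3.01 × 10^13 Pa.
1.01 × 10^5 / 3.01 × 10^13 = 3.35 × 10^-9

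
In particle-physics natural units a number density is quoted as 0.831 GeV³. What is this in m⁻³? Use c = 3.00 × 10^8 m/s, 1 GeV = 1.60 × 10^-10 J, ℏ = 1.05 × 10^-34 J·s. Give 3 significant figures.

Number density is [L]⁻³ = [E]³/(ℏc)³.
1 GeV³ → 1/(ℏc)³ × (1 GeV in J)³ = 1.31 × 10^47 m⁻³.
Result: 0.831 × 1.31 × 10^47 = 1.09 × 10^47 m⁻³.

1.09 × 10^47 m⁻³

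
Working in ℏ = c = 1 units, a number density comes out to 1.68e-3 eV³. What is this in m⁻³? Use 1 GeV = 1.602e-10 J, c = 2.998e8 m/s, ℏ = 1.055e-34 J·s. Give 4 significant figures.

2.183e17 m⁻³

Number density is [L]⁻³ = [E]³/(ℏc)³.
1 GeV³ → 1/(ℏc)³ × (1 GeV in J)³ = 1.299e47 m⁻³.
Convert the energy scale: 1.68e-3 eV³ = 1.68e-30 GeV³.
Result: 1.68e-30 × 1.299e47 = 2.183e17 m⁻³.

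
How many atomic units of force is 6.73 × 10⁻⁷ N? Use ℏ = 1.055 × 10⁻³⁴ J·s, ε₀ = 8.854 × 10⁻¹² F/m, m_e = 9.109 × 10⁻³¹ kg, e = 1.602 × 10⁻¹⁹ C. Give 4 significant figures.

8.188

atomic unit of force: F_au = E_h/a₀ = m_e²e⁶/((4πε₀)³ℏ⁴) = 8.220 × 10⁻⁸ N.
6.73 × 10⁻⁷ / 8.220 × 10⁻⁸ = 8.188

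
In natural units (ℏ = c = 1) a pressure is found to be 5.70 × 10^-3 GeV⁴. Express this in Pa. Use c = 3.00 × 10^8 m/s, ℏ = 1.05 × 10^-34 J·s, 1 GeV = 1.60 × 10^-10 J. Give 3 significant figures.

Pressure is [E]/[L]³ = [E]⁴/(ℏc)³.
1 GeV⁴ → 1/(ℏc)³ × (1 GeV in J)⁴ = 2.10 × 10^37 Pa.
Result: 5.70 × 10^-3 × 2.10 × 10^37 = 1.20 × 10^35 Pa.

1.20 × 10^35 Pa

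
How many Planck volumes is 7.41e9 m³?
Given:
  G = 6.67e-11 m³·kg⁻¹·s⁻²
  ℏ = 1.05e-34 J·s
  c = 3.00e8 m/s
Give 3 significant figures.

1.77e114

Planck volume: V_P = (ℏG/c³)^(3/2) = 4.18e-105 m³.
7.41e9 / 4.18e-105 = 1.77e114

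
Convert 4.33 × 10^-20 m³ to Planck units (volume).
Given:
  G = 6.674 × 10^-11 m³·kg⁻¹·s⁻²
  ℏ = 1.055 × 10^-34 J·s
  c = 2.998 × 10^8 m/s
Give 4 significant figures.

Planck volume: V_P = (ℏG/c³)^(3/2) = 4.224 × 10^-105 m³.
4.33 × 10^-20 / 4.224 × 10^-105 = 1.025 × 10^85

1.025 × 10^85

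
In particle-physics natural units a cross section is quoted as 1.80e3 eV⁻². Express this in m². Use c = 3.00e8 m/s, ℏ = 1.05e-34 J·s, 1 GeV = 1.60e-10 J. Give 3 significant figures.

Area is [L]² = [E]⁻²·(ℏc)²; restore (ℏc)².
1 GeV⁻² → (ℏc)² × (1 GeV in J)⁻² = 3.88e-32 m².
Convert the energy scale: 1.80e3 eV⁻² = 1.80e21 GeV⁻².
Result: 1.80e21 × 3.88e-32 = 6.98e-11 m².

6.98e-11 m²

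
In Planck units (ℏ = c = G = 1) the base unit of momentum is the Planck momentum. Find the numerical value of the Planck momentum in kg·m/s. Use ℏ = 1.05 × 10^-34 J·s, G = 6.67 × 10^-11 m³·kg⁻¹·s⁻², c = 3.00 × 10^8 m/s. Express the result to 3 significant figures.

p_P = √(ℏc³/G)
  = √(42.5)
  = 6.52 kg·m/s

6.52 kg·m/s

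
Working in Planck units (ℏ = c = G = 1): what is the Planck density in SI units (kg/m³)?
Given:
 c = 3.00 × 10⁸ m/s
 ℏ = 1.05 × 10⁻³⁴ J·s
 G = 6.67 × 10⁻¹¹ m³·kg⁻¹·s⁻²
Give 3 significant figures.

5.20 × 10⁹⁶ kg/m³

The unique combination of the constants set to 1 with dimensions of density is ρ_P = c⁵/(ℏG²).
  = 2.43 × 10⁴² / 4.67 × 10⁻⁵⁵
  = 5.20 × 10⁹⁶ kg/m³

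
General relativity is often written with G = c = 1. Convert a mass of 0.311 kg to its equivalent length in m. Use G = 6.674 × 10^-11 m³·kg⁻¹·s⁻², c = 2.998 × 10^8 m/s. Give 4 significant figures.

2.309 × 10^-28 m

In G = c = 1 units mass has dimensions of length; the conversion factor is G/c².
0.311 kg × (G/c²) = 2.309 × 10^-28 m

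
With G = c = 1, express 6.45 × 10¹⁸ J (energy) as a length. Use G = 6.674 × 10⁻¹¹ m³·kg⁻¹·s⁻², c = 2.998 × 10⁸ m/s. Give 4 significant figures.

5.329 × 10⁻²⁶ m

Energy → length via G/c⁴.
6.45 × 10¹⁸ J × (G/c⁴) = 5.329 × 10⁻²⁶ m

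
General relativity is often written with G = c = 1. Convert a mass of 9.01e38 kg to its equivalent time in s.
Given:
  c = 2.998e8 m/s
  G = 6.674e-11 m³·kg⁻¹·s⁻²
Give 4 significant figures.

Mass → time via G/c³.
9.01e38 kg × (G/c³) = 2.232e3 s

2.232e3 s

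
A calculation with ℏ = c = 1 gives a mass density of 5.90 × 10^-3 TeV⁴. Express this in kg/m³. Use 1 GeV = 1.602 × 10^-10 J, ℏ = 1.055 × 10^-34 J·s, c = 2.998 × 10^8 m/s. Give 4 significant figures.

Mass density is [E]/(c²[L]³) = [E]⁴/(ℏ³c⁵).
1 GeV⁴ → 1/(ℏ³c⁵) × (1 GeV in J)⁴ = 2.316 × 10^20 kg/m³.
Convert the energy scale: 5.90 × 10^-3 TeV⁴ = 5.90 × 10^9 GeV⁴.
Result: 5.90 × 10^9 × 2.316 × 10^20 = 1.366 × 10^30 kg/m³.

1.366 × 10^30 kg/m³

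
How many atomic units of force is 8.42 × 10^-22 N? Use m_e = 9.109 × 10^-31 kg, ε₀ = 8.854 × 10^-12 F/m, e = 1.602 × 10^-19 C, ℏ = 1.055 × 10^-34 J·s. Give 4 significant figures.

1.024 × 10^-14

atomic unit of force: F_au = E_h/a₀ = m_e²e⁶/((4πε₀)³ℏ⁴) = 8.220 × 10^-8 N.
8.42 × 10^-22 / 8.220 × 10^-8 = 1.024 × 10^-14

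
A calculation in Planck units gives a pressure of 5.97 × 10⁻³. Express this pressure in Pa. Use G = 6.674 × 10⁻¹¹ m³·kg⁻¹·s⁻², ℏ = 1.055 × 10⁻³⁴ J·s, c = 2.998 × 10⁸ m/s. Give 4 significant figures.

One Planck pressure: p_P = c⁷/(ℏG²) = 4.632 × 10¹¹³ Pa.
5.97 × 10⁻³ × 4.632 × 10¹¹³ Pa = 2.765 × 10¹¹¹ Pa

2.765 × 10¹¹¹ Pa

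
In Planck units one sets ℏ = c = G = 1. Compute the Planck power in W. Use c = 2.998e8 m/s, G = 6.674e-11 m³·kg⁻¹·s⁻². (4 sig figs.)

3.629e52 W

P_P = c⁵/G
  = 2.422e42 / 6.674e-11
  = 3.629e52 W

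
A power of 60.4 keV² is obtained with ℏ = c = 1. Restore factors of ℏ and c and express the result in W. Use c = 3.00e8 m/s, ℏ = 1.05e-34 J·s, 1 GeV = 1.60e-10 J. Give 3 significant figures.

Power is [E]/[T] = [E]²/ℏ.
1 GeV² → 1/ℏ × (1 GeV in J)² = 2.44e14 W.
Convert the energy scale: 60.4 keV² = 6.04e-11 GeV².
Result: 6.04e-11 × 2.44e14 = 1.47e4 W.

1.47e4 W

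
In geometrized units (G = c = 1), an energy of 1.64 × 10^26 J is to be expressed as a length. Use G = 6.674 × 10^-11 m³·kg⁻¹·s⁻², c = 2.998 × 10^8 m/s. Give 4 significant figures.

Energy → length via G/c⁴.
1.64 × 10^26 J × (G/c⁴) = 1.355 × 10^-18 m

1.355 × 10^-18 m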